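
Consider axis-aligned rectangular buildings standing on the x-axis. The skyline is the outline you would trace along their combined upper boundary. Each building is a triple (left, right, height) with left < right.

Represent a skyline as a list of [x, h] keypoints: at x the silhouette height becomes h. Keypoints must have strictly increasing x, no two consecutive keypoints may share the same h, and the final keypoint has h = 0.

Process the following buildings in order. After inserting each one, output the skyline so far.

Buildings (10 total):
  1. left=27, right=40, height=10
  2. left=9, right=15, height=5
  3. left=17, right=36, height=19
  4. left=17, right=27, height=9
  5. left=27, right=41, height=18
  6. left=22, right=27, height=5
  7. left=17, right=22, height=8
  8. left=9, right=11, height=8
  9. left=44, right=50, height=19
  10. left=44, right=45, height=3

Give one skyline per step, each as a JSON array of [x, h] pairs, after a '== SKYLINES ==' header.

== SKYLINES ==
[[27,10],[40,0]]
[[9,5],[15,0],[27,10],[40,0]]
[[9,5],[15,0],[17,19],[36,10],[40,0]]
[[9,5],[15,0],[17,19],[36,10],[40,0]]
[[9,5],[15,0],[17,19],[36,18],[41,0]]
[[9,5],[15,0],[17,19],[36,18],[41,0]]
[[9,5],[15,0],[17,19],[36,18],[41,0]]
[[9,8],[11,5],[15,0],[17,19],[36,18],[41,0]]
[[9,8],[11,5],[15,0],[17,19],[36,18],[41,0],[44,19],[50,0]]
[[9,8],[11,5],[15,0],[17,19],[36,18],[41,0],[44,19],[50,0]]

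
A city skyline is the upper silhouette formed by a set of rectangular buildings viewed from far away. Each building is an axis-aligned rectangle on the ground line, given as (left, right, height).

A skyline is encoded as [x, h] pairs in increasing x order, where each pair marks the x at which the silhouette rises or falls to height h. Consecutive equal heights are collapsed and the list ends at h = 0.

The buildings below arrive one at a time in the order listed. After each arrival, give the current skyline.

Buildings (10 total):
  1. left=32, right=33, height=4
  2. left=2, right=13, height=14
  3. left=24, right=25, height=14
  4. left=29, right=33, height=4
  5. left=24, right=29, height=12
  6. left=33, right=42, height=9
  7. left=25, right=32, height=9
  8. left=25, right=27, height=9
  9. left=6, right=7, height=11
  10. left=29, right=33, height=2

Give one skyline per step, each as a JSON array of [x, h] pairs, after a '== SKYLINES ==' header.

== SKYLINES ==
[[32,4],[33,0]]
[[2,14],[13,0],[32,4],[33,0]]
[[2,14],[13,0],[24,14],[25,0],[32,4],[33,0]]
[[2,14],[13,0],[24,14],[25,0],[29,4],[33,0]]
[[2,14],[13,0],[24,14],[25,12],[29,4],[33,0]]
[[2,14],[13,0],[24,14],[25,12],[29,4],[33,9],[42,0]]
[[2,14],[13,0],[24,14],[25,12],[29,9],[32,4],[33,9],[42,0]]
[[2,14],[13,0],[24,14],[25,12],[29,9],[32,4],[33,9],[42,0]]
[[2,14],[13,0],[24,14],[25,12],[29,9],[32,4],[33,9],[42,0]]
[[2,14],[13,0],[24,14],[25,12],[29,9],[32,4],[33,9],[42,0]]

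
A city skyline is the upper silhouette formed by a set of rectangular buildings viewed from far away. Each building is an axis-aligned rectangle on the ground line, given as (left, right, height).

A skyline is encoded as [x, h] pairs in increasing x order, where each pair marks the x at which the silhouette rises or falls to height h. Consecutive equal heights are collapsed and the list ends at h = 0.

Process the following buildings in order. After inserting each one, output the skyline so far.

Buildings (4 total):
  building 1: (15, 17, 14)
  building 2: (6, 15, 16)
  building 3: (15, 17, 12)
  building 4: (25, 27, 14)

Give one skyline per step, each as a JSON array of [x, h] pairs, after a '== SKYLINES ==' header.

== SKYLINES ==
[[15,14],[17,0]]
[[6,16],[15,14],[17,0]]
[[6,16],[15,14],[17,0]]
[[6,16],[15,14],[17,0],[25,14],[27,0]]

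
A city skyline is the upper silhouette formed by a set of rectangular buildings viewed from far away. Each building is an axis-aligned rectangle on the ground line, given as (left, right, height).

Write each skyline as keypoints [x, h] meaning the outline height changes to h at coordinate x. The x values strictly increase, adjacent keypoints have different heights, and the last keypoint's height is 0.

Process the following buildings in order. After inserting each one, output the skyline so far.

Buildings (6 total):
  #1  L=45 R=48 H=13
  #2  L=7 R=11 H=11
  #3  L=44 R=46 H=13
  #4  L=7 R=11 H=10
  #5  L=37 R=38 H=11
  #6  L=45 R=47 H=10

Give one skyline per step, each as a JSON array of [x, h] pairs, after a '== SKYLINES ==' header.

== SKYLINES ==
[[45,13],[48,0]]
[[7,11],[11,0],[45,13],[48,0]]
[[7,11],[11,0],[44,13],[48,0]]
[[7,11],[11,0],[44,13],[48,0]]
[[7,11],[11,0],[37,11],[38,0],[44,13],[48,0]]
[[7,11],[11,0],[37,11],[38,0],[44,13],[48,0]]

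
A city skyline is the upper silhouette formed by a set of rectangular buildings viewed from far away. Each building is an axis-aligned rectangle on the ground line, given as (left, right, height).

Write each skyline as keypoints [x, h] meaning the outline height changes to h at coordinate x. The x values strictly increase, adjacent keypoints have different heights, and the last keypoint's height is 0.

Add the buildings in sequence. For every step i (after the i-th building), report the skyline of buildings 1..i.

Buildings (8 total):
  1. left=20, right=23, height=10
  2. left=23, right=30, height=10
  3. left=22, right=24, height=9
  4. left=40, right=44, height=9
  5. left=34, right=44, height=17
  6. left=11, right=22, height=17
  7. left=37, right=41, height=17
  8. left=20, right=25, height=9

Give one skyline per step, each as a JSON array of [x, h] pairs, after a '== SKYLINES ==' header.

== SKYLINES ==
[[20,10],[23,0]]
[[20,10],[30,0]]
[[20,10],[30,0]]
[[20,10],[30,0],[40,9],[44,0]]
[[20,10],[30,0],[34,17],[44,0]]
[[11,17],[22,10],[30,0],[34,17],[44,0]]
[[11,17],[22,10],[30,0],[34,17],[44,0]]
[[11,17],[22,10],[30,0],[34,17],[44,0]]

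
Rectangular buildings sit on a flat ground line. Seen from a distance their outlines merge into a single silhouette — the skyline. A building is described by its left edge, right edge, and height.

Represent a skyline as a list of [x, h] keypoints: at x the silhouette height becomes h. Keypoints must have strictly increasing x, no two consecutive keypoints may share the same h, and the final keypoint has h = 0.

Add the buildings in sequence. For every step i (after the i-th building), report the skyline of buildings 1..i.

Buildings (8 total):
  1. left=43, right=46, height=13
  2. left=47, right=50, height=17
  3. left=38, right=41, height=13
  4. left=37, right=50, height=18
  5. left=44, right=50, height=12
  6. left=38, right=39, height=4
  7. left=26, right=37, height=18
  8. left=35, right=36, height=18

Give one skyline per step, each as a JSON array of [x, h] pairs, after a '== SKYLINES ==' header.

== SKYLINES ==
[[43,13],[46,0]]
[[43,13],[46,0],[47,17],[50,0]]
[[38,13],[41,0],[43,13],[46,0],[47,17],[50,0]]
[[37,18],[50,0]]
[[37,18],[50,0]]
[[37,18],[50,0]]
[[26,18],[50,0]]
[[26,18],[50,0]]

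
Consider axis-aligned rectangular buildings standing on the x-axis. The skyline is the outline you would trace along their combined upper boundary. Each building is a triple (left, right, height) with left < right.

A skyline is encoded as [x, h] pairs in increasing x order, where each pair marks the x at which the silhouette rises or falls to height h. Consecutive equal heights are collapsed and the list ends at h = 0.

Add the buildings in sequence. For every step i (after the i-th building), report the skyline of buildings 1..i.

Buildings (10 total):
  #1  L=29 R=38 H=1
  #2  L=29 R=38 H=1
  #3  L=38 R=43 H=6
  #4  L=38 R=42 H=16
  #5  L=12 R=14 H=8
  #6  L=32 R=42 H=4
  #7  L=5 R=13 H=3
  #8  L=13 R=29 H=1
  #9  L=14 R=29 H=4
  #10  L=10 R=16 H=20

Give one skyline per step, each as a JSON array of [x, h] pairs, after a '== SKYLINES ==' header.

== SKYLINES ==
[[29,1],[38,0]]
[[29,1],[38,0]]
[[29,1],[38,6],[43,0]]
[[29,1],[38,16],[42,6],[43,0]]
[[12,8],[14,0],[29,1],[38,16],[42,6],[43,0]]
[[12,8],[14,0],[29,1],[32,4],[38,16],[42,6],[43,0]]
[[5,3],[12,8],[14,0],[29,1],[32,4],[38,16],[42,6],[43,0]]
[[5,3],[12,8],[14,1],[32,4],[38,16],[42,6],[43,0]]
[[5,3],[12,8],[14,4],[29,1],[32,4],[38,16],[42,6],[43,0]]
[[5,3],[10,20],[16,4],[29,1],[32,4],[38,16],[42,6],[43,0]]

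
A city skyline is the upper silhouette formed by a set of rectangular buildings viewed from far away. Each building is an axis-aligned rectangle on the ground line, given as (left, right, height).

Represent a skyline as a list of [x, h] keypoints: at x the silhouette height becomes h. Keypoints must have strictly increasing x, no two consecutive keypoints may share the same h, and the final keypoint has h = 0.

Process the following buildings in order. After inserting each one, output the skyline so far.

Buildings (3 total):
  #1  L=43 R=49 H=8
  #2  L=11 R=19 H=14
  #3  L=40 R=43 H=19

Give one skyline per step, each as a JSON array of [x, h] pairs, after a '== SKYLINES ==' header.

== SKYLINES ==
[[43,8],[49,0]]
[[11,14],[19,0],[43,8],[49,0]]
[[11,14],[19,0],[40,19],[43,8],[49,0]]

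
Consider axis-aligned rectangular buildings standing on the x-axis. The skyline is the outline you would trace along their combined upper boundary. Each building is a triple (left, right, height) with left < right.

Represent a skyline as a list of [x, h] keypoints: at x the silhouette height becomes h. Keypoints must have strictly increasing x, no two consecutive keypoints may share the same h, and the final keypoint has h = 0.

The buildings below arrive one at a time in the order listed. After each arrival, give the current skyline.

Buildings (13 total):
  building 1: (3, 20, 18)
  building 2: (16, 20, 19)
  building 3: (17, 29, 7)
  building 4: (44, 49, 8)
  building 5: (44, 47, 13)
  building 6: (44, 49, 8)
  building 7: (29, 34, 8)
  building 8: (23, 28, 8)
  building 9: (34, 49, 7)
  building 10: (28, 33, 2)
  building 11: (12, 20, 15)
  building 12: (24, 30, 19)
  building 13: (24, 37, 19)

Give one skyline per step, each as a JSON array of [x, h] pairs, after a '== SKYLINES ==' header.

== SKYLINES ==
[[3,18],[20,0]]
[[3,18],[16,19],[20,0]]
[[3,18],[16,19],[20,7],[29,0]]
[[3,18],[16,19],[20,7],[29,0],[44,8],[49,0]]
[[3,18],[16,19],[20,7],[29,0],[44,13],[47,8],[49,0]]
[[3,18],[16,19],[20,7],[29,0],[44,13],[47,8],[49,0]]
[[3,18],[16,19],[20,7],[29,8],[34,0],[44,13],[47,8],[49,0]]
[[3,18],[16,19],[20,7],[23,8],[28,7],[29,8],[34,0],[44,13],[47,8],[49,0]]
[[3,18],[16,19],[20,7],[23,8],[28,7],[29,8],[34,7],[44,13],[47,8],[49,0]]
[[3,18],[16,19],[20,7],[23,8],[28,7],[29,8],[34,7],[44,13],[47,8],[49,0]]
[[3,18],[16,19],[20,7],[23,8],[28,7],[29,8],[34,7],[44,13],[47,8],[49,0]]
[[3,18],[16,19],[20,7],[23,8],[24,19],[30,8],[34,7],[44,13],[47,8],[49,0]]
[[3,18],[16,19],[20,7],[23,8],[24,19],[37,7],[44,13],[47,8],[49,0]]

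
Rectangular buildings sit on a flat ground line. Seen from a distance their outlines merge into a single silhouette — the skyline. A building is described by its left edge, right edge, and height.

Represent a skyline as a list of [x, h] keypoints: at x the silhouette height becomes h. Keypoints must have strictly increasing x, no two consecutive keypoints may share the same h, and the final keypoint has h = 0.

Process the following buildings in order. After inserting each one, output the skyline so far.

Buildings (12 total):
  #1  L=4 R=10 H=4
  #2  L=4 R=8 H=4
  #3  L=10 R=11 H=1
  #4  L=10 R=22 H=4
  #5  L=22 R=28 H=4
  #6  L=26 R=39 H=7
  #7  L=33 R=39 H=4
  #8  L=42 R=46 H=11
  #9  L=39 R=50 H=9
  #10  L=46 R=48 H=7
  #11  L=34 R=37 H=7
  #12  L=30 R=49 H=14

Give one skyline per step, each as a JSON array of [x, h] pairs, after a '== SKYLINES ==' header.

== SKYLINES ==
[[4,4],[10,0]]
[[4,4],[10,0]]
[[4,4],[10,1],[11,0]]
[[4,4],[22,0]]
[[4,4],[28,0]]
[[4,4],[26,7],[39,0]]
[[4,4],[26,7],[39,0]]
[[4,4],[26,7],[39,0],[42,11],[46,0]]
[[4,4],[26,7],[39,9],[42,11],[46,9],[50,0]]
[[4,4],[26,7],[39,9],[42,11],[46,9],[50,0]]
[[4,4],[26,7],[39,9],[42,11],[46,9],[50,0]]
[[4,4],[26,7],[30,14],[49,9],[50,0]]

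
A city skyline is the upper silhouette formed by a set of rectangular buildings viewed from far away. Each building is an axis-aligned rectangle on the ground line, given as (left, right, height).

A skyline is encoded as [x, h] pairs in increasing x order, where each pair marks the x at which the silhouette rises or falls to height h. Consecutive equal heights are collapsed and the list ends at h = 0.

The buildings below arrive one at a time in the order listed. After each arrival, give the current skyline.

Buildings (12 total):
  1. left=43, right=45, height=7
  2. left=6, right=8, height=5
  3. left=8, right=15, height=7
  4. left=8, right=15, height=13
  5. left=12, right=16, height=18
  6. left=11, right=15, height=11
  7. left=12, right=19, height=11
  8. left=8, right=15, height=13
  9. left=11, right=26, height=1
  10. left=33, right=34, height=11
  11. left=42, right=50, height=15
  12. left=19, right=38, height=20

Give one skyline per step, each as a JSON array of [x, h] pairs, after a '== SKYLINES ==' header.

== SKYLINES ==
[[43,7],[45,0]]
[[6,5],[8,0],[43,7],[45,0]]
[[6,5],[8,7],[15,0],[43,7],[45,0]]
[[6,5],[8,13],[15,0],[43,7],[45,0]]
[[6,5],[8,13],[12,18],[16,0],[43,7],[45,0]]
[[6,5],[8,13],[12,18],[16,0],[43,7],[45,0]]
[[6,5],[8,13],[12,18],[16,11],[19,0],[43,7],[45,0]]
[[6,5],[8,13],[12,18],[16,11],[19,0],[43,7],[45,0]]
[[6,5],[8,13],[12,18],[16,11],[19,1],[26,0],[43,7],[45,0]]
[[6,5],[8,13],[12,18],[16,11],[19,1],[26,0],[33,11],[34,0],[43,7],[45,0]]
[[6,5],[8,13],[12,18],[16,11],[19,1],[26,0],[33,11],[34,0],[42,15],[50,0]]
[[6,5],[8,13],[12,18],[16,11],[19,20],[38,0],[42,15],[50,0]]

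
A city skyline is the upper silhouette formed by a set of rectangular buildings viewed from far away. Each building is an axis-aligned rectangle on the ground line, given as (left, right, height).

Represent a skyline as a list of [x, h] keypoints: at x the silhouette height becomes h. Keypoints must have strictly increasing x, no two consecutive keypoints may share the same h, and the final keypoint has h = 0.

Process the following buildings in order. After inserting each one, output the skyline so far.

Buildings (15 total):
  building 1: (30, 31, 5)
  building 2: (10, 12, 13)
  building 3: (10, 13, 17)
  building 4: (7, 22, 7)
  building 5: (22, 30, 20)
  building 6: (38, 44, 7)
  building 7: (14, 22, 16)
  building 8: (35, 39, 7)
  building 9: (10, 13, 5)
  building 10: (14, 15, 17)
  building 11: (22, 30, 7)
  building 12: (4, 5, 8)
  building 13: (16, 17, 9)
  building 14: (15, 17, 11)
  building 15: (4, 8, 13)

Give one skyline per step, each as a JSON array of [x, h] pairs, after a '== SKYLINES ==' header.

== SKYLINES ==
[[30,5],[31,0]]
[[10,13],[12,0],[30,5],[31,0]]
[[10,17],[13,0],[30,5],[31,0]]
[[7,7],[10,17],[13,7],[22,0],[30,5],[31,0]]
[[7,7],[10,17],[13,7],[22,20],[30,5],[31,0]]
[[7,7],[10,17],[13,7],[22,20],[30,5],[31,0],[38,7],[44,0]]
[[7,7],[10,17],[13,7],[14,16],[22,20],[30,5],[31,0],[38,7],[44,0]]
[[7,7],[10,17],[13,7],[14,16],[22,20],[30,5],[31,0],[35,7],[44,0]]
[[7,7],[10,17],[13,7],[14,16],[22,20],[30,5],[31,0],[35,7],[44,0]]
[[7,7],[10,17],[13,7],[14,17],[15,16],[22,20],[30,5],[31,0],[35,7],[44,0]]
[[7,7],[10,17],[13,7],[14,17],[15,16],[22,20],[30,5],[31,0],[35,7],[44,0]]
[[4,8],[5,0],[7,7],[10,17],[13,7],[14,17],[15,16],[22,20],[30,5],[31,0],[35,7],[44,0]]
[[4,8],[5,0],[7,7],[10,17],[13,7],[14,17],[15,16],[22,20],[30,5],[31,0],[35,7],[44,0]]
[[4,8],[5,0],[7,7],[10,17],[13,7],[14,17],[15,16],[22,20],[30,5],[31,0],[35,7],[44,0]]
[[4,13],[8,7],[10,17],[13,7],[14,17],[15,16],[22,20],[30,5],[31,0],[35,7],[44,0]]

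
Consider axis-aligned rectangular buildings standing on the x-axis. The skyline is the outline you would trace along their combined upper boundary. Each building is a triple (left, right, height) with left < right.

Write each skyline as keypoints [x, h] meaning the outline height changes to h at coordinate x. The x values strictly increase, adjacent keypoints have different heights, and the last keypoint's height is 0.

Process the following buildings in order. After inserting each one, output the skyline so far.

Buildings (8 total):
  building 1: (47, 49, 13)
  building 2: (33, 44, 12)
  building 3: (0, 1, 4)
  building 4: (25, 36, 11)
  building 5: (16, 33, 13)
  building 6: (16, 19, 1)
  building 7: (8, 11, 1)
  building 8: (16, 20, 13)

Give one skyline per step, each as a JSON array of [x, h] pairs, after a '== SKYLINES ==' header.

== SKYLINES ==
[[47,13],[49,0]]
[[33,12],[44,0],[47,13],[49,0]]
[[0,4],[1,0],[33,12],[44,0],[47,13],[49,0]]
[[0,4],[1,0],[25,11],[33,12],[44,0],[47,13],[49,0]]
[[0,4],[1,0],[16,13],[33,12],[44,0],[47,13],[49,0]]
[[0,4],[1,0],[16,13],[33,12],[44,0],[47,13],[49,0]]
[[0,4],[1,0],[8,1],[11,0],[16,13],[33,12],[44,0],[47,13],[49,0]]
[[0,4],[1,0],[8,1],[11,0],[16,13],[33,12],[44,0],[47,13],[49,0]]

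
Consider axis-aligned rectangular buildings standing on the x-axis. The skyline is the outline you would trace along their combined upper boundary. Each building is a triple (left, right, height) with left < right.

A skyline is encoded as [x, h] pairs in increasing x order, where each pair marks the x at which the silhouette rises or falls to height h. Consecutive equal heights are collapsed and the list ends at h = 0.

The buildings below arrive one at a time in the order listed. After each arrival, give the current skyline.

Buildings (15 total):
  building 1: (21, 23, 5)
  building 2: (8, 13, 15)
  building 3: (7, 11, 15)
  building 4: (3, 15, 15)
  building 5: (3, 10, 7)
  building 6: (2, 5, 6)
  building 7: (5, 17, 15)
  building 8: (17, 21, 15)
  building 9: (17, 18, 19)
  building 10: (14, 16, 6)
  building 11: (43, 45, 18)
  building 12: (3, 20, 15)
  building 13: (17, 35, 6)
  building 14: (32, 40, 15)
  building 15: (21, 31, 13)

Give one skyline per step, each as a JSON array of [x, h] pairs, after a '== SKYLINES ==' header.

== SKYLINES ==
[[21,5],[23,0]]
[[8,15],[13,0],[21,5],[23,0]]
[[7,15],[13,0],[21,5],[23,0]]
[[3,15],[15,0],[21,5],[23,0]]
[[3,15],[15,0],[21,5],[23,0]]
[[2,6],[3,15],[15,0],[21,5],[23,0]]
[[2,6],[3,15],[17,0],[21,5],[23,0]]
[[2,6],[3,15],[21,5],[23,0]]
[[2,6],[3,15],[17,19],[18,15],[21,5],[23,0]]
[[2,6],[3,15],[17,19],[18,15],[21,5],[23,0]]
[[2,6],[3,15],[17,19],[18,15],[21,5],[23,0],[43,18],[45,0]]
[[2,6],[3,15],[17,19],[18,15],[21,5],[23,0],[43,18],[45,0]]
[[2,6],[3,15],[17,19],[18,15],[21,6],[35,0],[43,18],[45,0]]
[[2,6],[3,15],[17,19],[18,15],[21,6],[32,15],[40,0],[43,18],[45,0]]
[[2,6],[3,15],[17,19],[18,15],[21,13],[31,6],[32,15],[40,0],[43,18],[45,0]]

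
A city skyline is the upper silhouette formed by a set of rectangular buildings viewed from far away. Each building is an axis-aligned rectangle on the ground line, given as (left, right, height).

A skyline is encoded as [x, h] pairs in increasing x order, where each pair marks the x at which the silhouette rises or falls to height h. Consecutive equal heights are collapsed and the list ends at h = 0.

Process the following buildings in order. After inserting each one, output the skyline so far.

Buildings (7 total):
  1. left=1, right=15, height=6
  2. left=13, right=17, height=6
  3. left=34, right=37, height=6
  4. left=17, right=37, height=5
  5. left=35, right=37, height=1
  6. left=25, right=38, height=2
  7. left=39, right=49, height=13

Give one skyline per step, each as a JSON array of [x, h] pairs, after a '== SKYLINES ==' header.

== SKYLINES ==
[[1,6],[15,0]]
[[1,6],[17,0]]
[[1,6],[17,0],[34,6],[37,0]]
[[1,6],[17,5],[34,6],[37,0]]
[[1,6],[17,5],[34,6],[37,0]]
[[1,6],[17,5],[34,6],[37,2],[38,0]]
[[1,6],[17,5],[34,6],[37,2],[38,0],[39,13],[49,0]]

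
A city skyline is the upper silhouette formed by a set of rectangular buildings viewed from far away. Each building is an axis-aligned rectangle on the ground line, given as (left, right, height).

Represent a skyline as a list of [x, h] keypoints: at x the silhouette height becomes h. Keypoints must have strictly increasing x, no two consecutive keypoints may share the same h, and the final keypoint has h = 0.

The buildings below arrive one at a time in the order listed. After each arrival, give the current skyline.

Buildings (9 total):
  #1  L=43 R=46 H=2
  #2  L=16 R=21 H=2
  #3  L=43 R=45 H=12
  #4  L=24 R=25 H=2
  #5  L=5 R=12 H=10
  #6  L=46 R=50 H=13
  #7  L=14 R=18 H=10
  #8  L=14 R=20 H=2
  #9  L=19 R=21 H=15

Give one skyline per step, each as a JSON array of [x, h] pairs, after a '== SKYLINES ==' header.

== SKYLINES ==
[[43,2],[46,0]]
[[16,2],[21,0],[43,2],[46,0]]
[[16,2],[21,0],[43,12],[45,2],[46,0]]
[[16,2],[21,0],[24,2],[25,0],[43,12],[45,2],[46,0]]
[[5,10],[12,0],[16,2],[21,0],[24,2],[25,0],[43,12],[45,2],[46,0]]
[[5,10],[12,0],[16,2],[21,0],[24,2],[25,0],[43,12],[45,2],[46,13],[50,0]]
[[5,10],[12,0],[14,10],[18,2],[21,0],[24,2],[25,0],[43,12],[45,2],[46,13],[50,0]]
[[5,10],[12,0],[14,10],[18,2],[21,0],[24,2],[25,0],[43,12],[45,2],[46,13],[50,0]]
[[5,10],[12,0],[14,10],[18,2],[19,15],[21,0],[24,2],[25,0],[43,12],[45,2],[46,13],[50,0]]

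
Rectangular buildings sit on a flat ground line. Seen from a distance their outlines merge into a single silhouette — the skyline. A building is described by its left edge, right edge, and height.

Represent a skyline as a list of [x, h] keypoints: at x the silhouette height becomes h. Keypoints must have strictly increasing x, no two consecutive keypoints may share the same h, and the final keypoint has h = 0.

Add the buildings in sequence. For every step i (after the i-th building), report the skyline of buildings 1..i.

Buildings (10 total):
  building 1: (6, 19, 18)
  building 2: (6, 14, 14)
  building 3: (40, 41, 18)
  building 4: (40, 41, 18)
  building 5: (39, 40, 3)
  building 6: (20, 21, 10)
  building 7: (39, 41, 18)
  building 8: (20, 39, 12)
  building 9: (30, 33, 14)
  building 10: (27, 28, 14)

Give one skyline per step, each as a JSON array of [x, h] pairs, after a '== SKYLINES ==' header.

== SKYLINES ==
[[6,18],[19,0]]
[[6,18],[19,0]]
[[6,18],[19,0],[40,18],[41,0]]
[[6,18],[19,0],[40,18],[41,0]]
[[6,18],[19,0],[39,3],[40,18],[41,0]]
[[6,18],[19,0],[20,10],[21,0],[39,3],[40,18],[41,0]]
[[6,18],[19,0],[20,10],[21,0],[39,18],[41,0]]
[[6,18],[19,0],[20,12],[39,18],[41,0]]
[[6,18],[19,0],[20,12],[30,14],[33,12],[39,18],[41,0]]
[[6,18],[19,0],[20,12],[27,14],[28,12],[30,14],[33,12],[39,18],[41,0]]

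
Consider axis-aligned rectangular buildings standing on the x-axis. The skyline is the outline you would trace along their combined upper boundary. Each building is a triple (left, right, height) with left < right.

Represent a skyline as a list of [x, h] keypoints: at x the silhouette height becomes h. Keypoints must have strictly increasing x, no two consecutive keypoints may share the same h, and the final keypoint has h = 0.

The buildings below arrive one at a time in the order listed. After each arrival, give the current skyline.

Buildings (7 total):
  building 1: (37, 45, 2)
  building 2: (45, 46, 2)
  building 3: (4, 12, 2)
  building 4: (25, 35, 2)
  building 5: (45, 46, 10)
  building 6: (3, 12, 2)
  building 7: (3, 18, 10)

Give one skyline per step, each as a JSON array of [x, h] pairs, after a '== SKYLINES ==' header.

== SKYLINES ==
[[37,2],[45,0]]
[[37,2],[46,0]]
[[4,2],[12,0],[37,2],[46,0]]
[[4,2],[12,0],[25,2],[35,0],[37,2],[46,0]]
[[4,2],[12,0],[25,2],[35,0],[37,2],[45,10],[46,0]]
[[3,2],[12,0],[25,2],[35,0],[37,2],[45,10],[46,0]]
[[3,10],[18,0],[25,2],[35,0],[37,2],[45,10],[46,0]]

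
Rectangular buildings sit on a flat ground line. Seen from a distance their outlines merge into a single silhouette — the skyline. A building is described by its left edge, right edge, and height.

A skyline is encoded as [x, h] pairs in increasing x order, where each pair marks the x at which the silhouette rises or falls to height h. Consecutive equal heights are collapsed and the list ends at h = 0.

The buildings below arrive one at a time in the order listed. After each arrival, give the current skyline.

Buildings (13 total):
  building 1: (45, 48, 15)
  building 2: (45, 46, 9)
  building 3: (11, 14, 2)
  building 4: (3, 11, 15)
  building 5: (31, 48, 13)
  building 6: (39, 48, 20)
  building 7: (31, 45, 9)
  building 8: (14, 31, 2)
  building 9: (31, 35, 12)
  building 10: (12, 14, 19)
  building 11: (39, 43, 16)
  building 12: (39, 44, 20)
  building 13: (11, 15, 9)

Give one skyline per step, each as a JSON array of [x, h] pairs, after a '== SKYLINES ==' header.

== SKYLINES ==
[[45,15],[48,0]]
[[45,15],[48,0]]
[[11,2],[14,0],[45,15],[48,0]]
[[3,15],[11,2],[14,0],[45,15],[48,0]]
[[3,15],[11,2],[14,0],[31,13],[45,15],[48,0]]
[[3,15],[11,2],[14,0],[31,13],[39,20],[48,0]]
[[3,15],[11,2],[14,0],[31,13],[39,20],[48,0]]
[[3,15],[11,2],[31,13],[39,20],[48,0]]
[[3,15],[11,2],[31,13],[39,20],[48,0]]
[[3,15],[11,2],[12,19],[14,2],[31,13],[39,20],[48,0]]
[[3,15],[11,2],[12,19],[14,2],[31,13],[39,20],[48,0]]
[[3,15],[11,2],[12,19],[14,2],[31,13],[39,20],[48,0]]
[[3,15],[11,9],[12,19],[14,9],[15,2],[31,13],[39,20],[48,0]]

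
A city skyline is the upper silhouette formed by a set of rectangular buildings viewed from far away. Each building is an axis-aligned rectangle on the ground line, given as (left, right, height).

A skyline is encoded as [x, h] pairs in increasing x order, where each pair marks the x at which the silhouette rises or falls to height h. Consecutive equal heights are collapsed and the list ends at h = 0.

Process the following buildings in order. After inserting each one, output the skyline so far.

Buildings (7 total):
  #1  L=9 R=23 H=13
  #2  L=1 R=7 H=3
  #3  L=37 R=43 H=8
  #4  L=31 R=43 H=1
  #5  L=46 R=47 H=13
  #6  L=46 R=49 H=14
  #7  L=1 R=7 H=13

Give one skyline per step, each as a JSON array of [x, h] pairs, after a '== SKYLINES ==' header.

== SKYLINES ==
[[9,13],[23,0]]
[[1,3],[7,0],[9,13],[23,0]]
[[1,3],[7,0],[9,13],[23,0],[37,8],[43,0]]
[[1,3],[7,0],[9,13],[23,0],[31,1],[37,8],[43,0]]
[[1,3],[7,0],[9,13],[23,0],[31,1],[37,8],[43,0],[46,13],[47,0]]
[[1,3],[7,0],[9,13],[23,0],[31,1],[37,8],[43,0],[46,14],[49,0]]
[[1,13],[7,0],[9,13],[23,0],[31,1],[37,8],[43,0],[46,14],[49,0]]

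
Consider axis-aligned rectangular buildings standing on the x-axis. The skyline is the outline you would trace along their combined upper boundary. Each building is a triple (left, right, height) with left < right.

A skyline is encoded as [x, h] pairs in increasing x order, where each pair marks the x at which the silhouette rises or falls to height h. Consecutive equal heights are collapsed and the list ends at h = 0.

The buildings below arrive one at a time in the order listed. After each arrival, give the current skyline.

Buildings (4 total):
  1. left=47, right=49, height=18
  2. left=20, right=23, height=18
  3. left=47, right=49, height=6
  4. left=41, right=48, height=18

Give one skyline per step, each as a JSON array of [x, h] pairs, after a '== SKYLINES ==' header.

== SKYLINES ==
[[47,18],[49,0]]
[[20,18],[23,0],[47,18],[49,0]]
[[20,18],[23,0],[47,18],[49,0]]
[[20,18],[23,0],[41,18],[49,0]]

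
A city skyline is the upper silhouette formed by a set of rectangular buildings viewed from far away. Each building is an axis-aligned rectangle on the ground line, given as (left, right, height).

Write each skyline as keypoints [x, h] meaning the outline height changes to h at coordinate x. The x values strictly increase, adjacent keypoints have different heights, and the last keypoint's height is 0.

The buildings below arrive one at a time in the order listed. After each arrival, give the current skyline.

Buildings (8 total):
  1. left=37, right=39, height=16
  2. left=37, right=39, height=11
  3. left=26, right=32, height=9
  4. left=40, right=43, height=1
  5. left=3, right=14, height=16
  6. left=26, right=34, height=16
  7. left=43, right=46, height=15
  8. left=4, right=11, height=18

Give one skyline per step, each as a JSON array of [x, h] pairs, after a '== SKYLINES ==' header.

== SKYLINES ==
[[37,16],[39,0]]
[[37,16],[39,0]]
[[26,9],[32,0],[37,16],[39,0]]
[[26,9],[32,0],[37,16],[39,0],[40,1],[43,0]]
[[3,16],[14,0],[26,9],[32,0],[37,16],[39,0],[40,1],[43,0]]
[[3,16],[14,0],[26,16],[34,0],[37,16],[39,0],[40,1],[43,0]]
[[3,16],[14,0],[26,16],[34,0],[37,16],[39,0],[40,1],[43,15],[46,0]]
[[3,16],[4,18],[11,16],[14,0],[26,16],[34,0],[37,16],[39,0],[40,1],[43,15],[46,0]]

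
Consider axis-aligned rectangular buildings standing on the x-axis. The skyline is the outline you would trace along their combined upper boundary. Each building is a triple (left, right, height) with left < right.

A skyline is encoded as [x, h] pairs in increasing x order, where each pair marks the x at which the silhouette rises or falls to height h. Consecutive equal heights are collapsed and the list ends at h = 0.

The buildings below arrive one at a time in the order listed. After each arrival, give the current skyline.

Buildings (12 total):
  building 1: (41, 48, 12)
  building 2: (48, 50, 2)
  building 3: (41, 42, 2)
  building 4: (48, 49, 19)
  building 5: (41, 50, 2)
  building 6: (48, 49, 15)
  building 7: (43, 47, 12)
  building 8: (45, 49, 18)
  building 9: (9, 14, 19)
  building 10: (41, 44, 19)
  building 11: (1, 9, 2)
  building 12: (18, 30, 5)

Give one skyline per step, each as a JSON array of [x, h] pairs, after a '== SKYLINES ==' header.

== SKYLINES ==
[[41,12],[48,0]]
[[41,12],[48,2],[50,0]]
[[41,12],[48,2],[50,0]]
[[41,12],[48,19],[49,2],[50,0]]
[[41,12],[48,19],[49,2],[50,0]]
[[41,12],[48,19],[49,2],[50,0]]
[[41,12],[48,19],[49,2],[50,0]]
[[41,12],[45,18],[48,19],[49,2],[50,0]]
[[9,19],[14,0],[41,12],[45,18],[48,19],[49,2],[50,0]]
[[9,19],[14,0],[41,19],[44,12],[45,18],[48,19],[49,2],[50,0]]
[[1,2],[9,19],[14,0],[41,19],[44,12],[45,18],[48,19],[49,2],[50,0]]
[[1,2],[9,19],[14,0],[18,5],[30,0],[41,19],[44,12],[45,18],[48,19],[49,2],[50,0]]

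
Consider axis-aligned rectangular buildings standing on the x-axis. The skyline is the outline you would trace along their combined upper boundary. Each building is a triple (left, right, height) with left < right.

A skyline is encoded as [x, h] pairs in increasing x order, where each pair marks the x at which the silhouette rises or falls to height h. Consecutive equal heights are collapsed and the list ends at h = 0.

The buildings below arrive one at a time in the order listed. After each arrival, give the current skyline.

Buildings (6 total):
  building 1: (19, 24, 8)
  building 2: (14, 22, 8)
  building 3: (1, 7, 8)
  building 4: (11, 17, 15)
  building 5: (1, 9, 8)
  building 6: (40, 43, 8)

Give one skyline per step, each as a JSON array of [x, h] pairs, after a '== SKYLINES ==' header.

== SKYLINES ==
[[19,8],[24,0]]
[[14,8],[24,0]]
[[1,8],[7,0],[14,8],[24,0]]
[[1,8],[7,0],[11,15],[17,8],[24,0]]
[[1,8],[9,0],[11,15],[17,8],[24,0]]
[[1,8],[9,0],[11,15],[17,8],[24,0],[40,8],[43,0]]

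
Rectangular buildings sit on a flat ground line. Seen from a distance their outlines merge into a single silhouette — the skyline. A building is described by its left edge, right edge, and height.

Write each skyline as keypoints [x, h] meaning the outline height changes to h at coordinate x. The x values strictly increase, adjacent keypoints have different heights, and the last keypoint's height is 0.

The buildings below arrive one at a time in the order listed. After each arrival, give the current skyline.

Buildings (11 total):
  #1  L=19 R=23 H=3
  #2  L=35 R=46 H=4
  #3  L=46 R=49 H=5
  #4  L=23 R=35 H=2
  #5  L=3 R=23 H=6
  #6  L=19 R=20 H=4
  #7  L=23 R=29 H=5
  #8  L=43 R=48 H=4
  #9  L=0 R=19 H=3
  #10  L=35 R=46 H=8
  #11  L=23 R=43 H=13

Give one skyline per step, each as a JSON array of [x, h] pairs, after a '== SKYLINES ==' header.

== SKYLINES ==
[[19,3],[23,0]]
[[19,3],[23,0],[35,4],[46,0]]
[[19,3],[23,0],[35,4],[46,5],[49,0]]
[[19,3],[23,2],[35,4],[46,5],[49,0]]
[[3,6],[23,2],[35,4],[46,5],[49,0]]
[[3,6],[23,2],[35,4],[46,5],[49,0]]
[[3,6],[23,5],[29,2],[35,4],[46,5],[49,0]]
[[3,6],[23,5],[29,2],[35,4],[46,5],[49,0]]
[[0,3],[3,6],[23,5],[29,2],[35,4],[46,5],[49,0]]
[[0,3],[3,6],[23,5],[29,2],[35,8],[46,5],[49,0]]
[[0,3],[3,6],[23,13],[43,8],[46,5],[49,0]]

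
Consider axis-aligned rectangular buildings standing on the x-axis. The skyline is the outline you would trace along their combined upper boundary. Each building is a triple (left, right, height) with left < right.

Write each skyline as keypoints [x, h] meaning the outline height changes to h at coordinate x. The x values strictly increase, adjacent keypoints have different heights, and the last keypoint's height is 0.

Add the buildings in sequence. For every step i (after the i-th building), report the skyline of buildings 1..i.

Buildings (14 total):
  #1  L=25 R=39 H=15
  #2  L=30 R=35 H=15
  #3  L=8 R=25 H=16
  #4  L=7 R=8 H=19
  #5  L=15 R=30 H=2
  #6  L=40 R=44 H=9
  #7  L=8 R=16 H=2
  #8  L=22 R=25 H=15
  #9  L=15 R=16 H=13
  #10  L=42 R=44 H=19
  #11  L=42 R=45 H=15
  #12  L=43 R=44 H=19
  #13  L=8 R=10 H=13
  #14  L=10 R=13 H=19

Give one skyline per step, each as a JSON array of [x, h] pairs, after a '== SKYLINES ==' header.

== SKYLINES ==
[[25,15],[39,0]]
[[25,15],[39,0]]
[[8,16],[25,15],[39,0]]
[[7,19],[8,16],[25,15],[39,0]]
[[7,19],[8,16],[25,15],[39,0]]
[[7,19],[8,16],[25,15],[39,0],[40,9],[44,0]]
[[7,19],[8,16],[25,15],[39,0],[40,9],[44,0]]
[[7,19],[8,16],[25,15],[39,0],[40,9],[44,0]]
[[7,19],[8,16],[25,15],[39,0],[40,9],[44,0]]
[[7,19],[8,16],[25,15],[39,0],[40,9],[42,19],[44,0]]
[[7,19],[8,16],[25,15],[39,0],[40,9],[42,19],[44,15],[45,0]]
[[7,19],[8,16],[25,15],[39,0],[40,9],[42,19],[44,15],[45,0]]
[[7,19],[8,16],[25,15],[39,0],[40,9],[42,19],[44,15],[45,0]]
[[7,19],[8,16],[10,19],[13,16],[25,15],[39,0],[40,9],[42,19],[44,15],[45,0]]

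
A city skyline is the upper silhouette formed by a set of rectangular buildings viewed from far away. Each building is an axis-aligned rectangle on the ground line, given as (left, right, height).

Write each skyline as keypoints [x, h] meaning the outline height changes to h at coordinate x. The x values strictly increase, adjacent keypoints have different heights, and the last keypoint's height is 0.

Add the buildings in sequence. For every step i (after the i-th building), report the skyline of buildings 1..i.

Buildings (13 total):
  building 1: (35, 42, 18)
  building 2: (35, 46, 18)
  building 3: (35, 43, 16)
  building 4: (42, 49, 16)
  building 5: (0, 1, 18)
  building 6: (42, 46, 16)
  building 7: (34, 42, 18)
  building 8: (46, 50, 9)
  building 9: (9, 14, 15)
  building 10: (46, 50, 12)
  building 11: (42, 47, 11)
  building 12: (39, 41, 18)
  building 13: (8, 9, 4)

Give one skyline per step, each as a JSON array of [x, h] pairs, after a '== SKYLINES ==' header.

== SKYLINES ==
[[35,18],[42,0]]
[[35,18],[46,0]]
[[35,18],[46,0]]
[[35,18],[46,16],[49,0]]
[[0,18],[1,0],[35,18],[46,16],[49,0]]
[[0,18],[1,0],[35,18],[46,16],[49,0]]
[[0,18],[1,0],[34,18],[46,16],[49,0]]
[[0,18],[1,0],[34,18],[46,16],[49,9],[50,0]]
[[0,18],[1,0],[9,15],[14,0],[34,18],[46,16],[49,9],[50,0]]
[[0,18],[1,0],[9,15],[14,0],[34,18],[46,16],[49,12],[50,0]]
[[0,18],[1,0],[9,15],[14,0],[34,18],[46,16],[49,12],[50,0]]
[[0,18],[1,0],[9,15],[14,0],[34,18],[46,16],[49,12],[50,0]]
[[0,18],[1,0],[8,4],[9,15],[14,0],[34,18],[46,16],[49,12],[50,0]]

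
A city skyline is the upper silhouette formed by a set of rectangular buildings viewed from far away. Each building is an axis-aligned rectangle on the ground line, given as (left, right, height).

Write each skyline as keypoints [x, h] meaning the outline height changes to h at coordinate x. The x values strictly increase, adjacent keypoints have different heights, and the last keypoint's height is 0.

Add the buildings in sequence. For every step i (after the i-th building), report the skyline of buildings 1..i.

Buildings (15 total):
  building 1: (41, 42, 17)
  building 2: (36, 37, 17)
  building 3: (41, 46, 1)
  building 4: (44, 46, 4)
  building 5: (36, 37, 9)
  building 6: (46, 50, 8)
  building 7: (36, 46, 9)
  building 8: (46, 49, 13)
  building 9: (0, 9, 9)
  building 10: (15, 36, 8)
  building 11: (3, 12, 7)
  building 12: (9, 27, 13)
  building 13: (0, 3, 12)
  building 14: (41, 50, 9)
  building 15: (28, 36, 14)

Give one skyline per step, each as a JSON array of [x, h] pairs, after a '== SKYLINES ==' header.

== SKYLINES ==
[[41,17],[42,0]]
[[36,17],[37,0],[41,17],[42,0]]
[[36,17],[37,0],[41,17],[42,1],[46,0]]
[[36,17],[37,0],[41,17],[42,1],[44,4],[46,0]]
[[36,17],[37,0],[41,17],[42,1],[44,4],[46,0]]
[[36,17],[37,0],[41,17],[42,1],[44,4],[46,8],[50,0]]
[[36,17],[37,9],[41,17],[42,9],[46,8],[50,0]]
[[36,17],[37,9],[41,17],[42,9],[46,13],[49,8],[50,0]]
[[0,9],[9,0],[36,17],[37,9],[41,17],[42,9],[46,13],[49,8],[50,0]]
[[0,9],[9,0],[15,8],[36,17],[37,9],[41,17],[42,9],[46,13],[49,8],[50,0]]
[[0,9],[9,7],[12,0],[15,8],[36,17],[37,9],[41,17],[42,9],[46,13],[49,8],[50,0]]
[[0,9],[9,13],[27,8],[36,17],[37,9],[41,17],[42,9],[46,13],[49,8],[50,0]]
[[0,12],[3,9],[9,13],[27,8],[36,17],[37,9],[41,17],[42,9],[46,13],[49,8],[50,0]]
[[0,12],[3,9],[9,13],[27,8],[36,17],[37,9],[41,17],[42,9],[46,13],[49,9],[50,0]]
[[0,12],[3,9],[9,13],[27,8],[28,14],[36,17],[37,9],[41,17],[42,9],[46,13],[49,9],[50,0]]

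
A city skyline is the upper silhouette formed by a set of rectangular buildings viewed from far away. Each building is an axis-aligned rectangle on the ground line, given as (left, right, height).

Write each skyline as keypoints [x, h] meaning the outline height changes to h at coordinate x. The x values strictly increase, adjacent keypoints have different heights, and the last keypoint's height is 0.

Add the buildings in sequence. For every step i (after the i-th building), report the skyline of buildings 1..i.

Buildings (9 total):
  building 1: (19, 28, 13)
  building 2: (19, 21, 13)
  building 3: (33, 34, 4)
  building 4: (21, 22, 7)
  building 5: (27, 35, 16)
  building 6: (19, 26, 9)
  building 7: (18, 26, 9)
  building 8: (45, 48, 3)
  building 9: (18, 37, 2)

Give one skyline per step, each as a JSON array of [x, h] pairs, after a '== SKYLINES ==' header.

== SKYLINES ==
[[19,13],[28,0]]
[[19,13],[28,0]]
[[19,13],[28,0],[33,4],[34,0]]
[[19,13],[28,0],[33,4],[34,0]]
[[19,13],[27,16],[35,0]]
[[19,13],[27,16],[35,0]]
[[18,9],[19,13],[27,16],[35,0]]
[[18,9],[19,13],[27,16],[35,0],[45,3],[48,0]]
[[18,9],[19,13],[27,16],[35,2],[37,0],[45,3],[48,0]]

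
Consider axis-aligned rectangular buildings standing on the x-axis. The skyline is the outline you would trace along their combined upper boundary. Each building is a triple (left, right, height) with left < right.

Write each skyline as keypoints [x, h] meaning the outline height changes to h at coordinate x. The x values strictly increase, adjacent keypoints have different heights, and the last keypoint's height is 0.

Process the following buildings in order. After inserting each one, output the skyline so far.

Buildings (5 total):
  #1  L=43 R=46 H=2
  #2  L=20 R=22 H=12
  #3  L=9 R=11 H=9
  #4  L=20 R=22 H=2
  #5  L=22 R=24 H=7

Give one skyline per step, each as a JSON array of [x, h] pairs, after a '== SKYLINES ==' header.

== SKYLINES ==
[[43,2],[46,0]]
[[20,12],[22,0],[43,2],[46,0]]
[[9,9],[11,0],[20,12],[22,0],[43,2],[46,0]]
[[9,9],[11,0],[20,12],[22,0],[43,2],[46,0]]
[[9,9],[11,0],[20,12],[22,7],[24,0],[43,2],[46,0]]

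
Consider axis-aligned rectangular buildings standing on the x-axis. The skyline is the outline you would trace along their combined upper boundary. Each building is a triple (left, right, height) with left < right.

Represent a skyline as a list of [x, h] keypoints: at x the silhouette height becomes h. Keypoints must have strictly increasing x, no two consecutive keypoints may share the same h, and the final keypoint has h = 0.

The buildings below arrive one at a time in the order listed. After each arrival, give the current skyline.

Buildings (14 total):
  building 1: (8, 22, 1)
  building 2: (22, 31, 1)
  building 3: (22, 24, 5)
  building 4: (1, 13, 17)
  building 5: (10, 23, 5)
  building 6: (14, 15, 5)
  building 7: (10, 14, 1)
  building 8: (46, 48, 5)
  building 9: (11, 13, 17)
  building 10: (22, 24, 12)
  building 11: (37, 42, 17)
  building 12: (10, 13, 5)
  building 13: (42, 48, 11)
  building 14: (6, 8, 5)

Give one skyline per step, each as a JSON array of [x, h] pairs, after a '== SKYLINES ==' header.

== SKYLINES ==
[[8,1],[22,0]]
[[8,1],[31,0]]
[[8,1],[22,5],[24,1],[31,0]]
[[1,17],[13,1],[22,5],[24,1],[31,0]]
[[1,17],[13,5],[24,1],[31,0]]
[[1,17],[13,5],[24,1],[31,0]]
[[1,17],[13,5],[24,1],[31,0]]
[[1,17],[13,5],[24,1],[31,0],[46,5],[48,0]]
[[1,17],[13,5],[24,1],[31,0],[46,5],[48,0]]
[[1,17],[13,5],[22,12],[24,1],[31,0],[46,5],[48,0]]
[[1,17],[13,5],[22,12],[24,1],[31,0],[37,17],[42,0],[46,5],[48,0]]
[[1,17],[13,5],[22,12],[24,1],[31,0],[37,17],[42,0],[46,5],[48,0]]
[[1,17],[13,5],[22,12],[24,1],[31,0],[37,17],[42,11],[48,0]]
[[1,17],[13,5],[22,12],[24,1],[31,0],[37,17],[42,11],[48,0]]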